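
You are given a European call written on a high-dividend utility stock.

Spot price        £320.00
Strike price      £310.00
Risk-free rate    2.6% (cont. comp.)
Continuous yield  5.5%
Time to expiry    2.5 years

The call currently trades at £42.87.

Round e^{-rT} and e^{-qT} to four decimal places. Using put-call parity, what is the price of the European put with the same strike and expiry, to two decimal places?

£54.49

e^(−qT) = e^(−0.055·2.5) = 0.8715;  e^(−rT) = e^(−0.026·2.5) = 0.9371
Put-call parity: C − P = S·e^(−qT) − K·e^(−rT) = 320·0.8715 − 310·0.9371 = 278.8800 − 290.5010 = -11.6210
P = C − (C − P) = 42.87 − (-11.6210) = 54.4910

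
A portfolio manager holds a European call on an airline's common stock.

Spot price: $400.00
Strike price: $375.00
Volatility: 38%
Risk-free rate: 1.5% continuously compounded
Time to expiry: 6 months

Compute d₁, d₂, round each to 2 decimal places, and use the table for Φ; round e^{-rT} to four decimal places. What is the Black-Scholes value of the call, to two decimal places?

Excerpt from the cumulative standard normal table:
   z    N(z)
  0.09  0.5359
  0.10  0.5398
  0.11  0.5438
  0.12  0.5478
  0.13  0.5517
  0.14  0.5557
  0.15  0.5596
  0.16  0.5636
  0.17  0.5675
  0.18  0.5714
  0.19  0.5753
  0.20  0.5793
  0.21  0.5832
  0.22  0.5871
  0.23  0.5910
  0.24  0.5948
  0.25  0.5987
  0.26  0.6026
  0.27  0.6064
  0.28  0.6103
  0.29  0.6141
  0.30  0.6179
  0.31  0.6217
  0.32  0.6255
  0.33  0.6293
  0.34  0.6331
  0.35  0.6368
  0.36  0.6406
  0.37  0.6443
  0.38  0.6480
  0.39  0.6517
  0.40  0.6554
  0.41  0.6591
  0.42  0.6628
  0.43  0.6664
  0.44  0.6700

T = 0.5;  σ√T = 0.2687
d₁ = [ln(400/375) + (0.015 + 0.38²/2)·0.5] / 0.2687 = [0.0645 + 0.0436] / 0.2687 = 0.4024 ⇒ 0.40
d₂ = d₁ − σ√T = 0.4024 − 0.2687 = 0.1337 ⇒ 0.13
exp(−rT) = exp(−0.015·0.5) = 0.9925
C = 400·N(0.40) − 375·0.9925·N(0.13) = 400·0.6554 − 375·0.9925·0.5517 = 262.1600 − 205.3358 = 56.8242

$56.82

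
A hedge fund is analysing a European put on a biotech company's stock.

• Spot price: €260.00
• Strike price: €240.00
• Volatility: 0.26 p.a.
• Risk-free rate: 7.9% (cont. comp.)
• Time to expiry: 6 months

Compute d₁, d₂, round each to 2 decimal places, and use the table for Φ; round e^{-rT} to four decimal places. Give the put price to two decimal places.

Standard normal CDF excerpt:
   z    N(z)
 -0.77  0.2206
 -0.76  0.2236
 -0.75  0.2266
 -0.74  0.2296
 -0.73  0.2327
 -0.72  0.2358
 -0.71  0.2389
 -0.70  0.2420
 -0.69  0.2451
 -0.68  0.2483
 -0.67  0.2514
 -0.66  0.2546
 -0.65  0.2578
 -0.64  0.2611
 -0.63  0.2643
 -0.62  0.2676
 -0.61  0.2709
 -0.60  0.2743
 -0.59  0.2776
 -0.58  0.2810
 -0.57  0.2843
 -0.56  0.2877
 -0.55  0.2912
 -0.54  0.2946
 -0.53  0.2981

€6.68

σ√T = 0.26·√0.5 = 0.1838
ln(S/K) + (r + σ²/2)T = ln(260/240) + (0.079 + 0.26²/2)·0.5 = 0.0800 + 0.0564 = 0.1364
d₁ = 0.1364 / 0.1838 = 0.7422 ⇒ 0.74
d₂ = d₁ − σ√T = 0.7422 − 0.1838 = 0.5583 ⇒ 0.56
exp(−rT) = exp(−0.079·0.5) = 0.9613
P = 240·0.9613·N(-0.56) − 260·N(-0.74) = 240·0.9613·0.2877 − 260·0.2296 = 66.3758 − 59.6960 = 6.6798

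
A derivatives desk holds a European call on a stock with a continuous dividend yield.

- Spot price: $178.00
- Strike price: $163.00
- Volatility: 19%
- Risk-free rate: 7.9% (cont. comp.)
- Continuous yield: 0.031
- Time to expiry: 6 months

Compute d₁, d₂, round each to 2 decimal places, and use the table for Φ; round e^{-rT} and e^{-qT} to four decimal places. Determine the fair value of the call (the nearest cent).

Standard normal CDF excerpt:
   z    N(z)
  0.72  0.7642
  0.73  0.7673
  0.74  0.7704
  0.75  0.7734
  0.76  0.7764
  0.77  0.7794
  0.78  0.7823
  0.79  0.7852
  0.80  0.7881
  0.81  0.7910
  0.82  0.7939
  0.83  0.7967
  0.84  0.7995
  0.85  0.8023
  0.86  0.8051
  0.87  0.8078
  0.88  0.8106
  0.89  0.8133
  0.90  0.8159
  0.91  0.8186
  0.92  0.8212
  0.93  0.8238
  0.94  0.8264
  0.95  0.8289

σ√T = 0.19·√0.5 = 0.1344
d₁ = [ln(178/163) + (0.079 − 0.031 + ½·0.19²)·0.5] / (σ√T) = (0.0880 + 0.0330) / 0.1344 = 0.9011 which rounds to 0.90
d₂ = 0.9011 − 0.1344 = 0.7667 which rounds to 0.77
e^(−qT) = e^(−0.031·0.5) = 0.9846;  e^(−rT) = e^(−0.079·0.5) = 0.9613
N(d₁) = N(0.90) = 0.8159;  N(d₂) = N(0.77) = 0.7794
C = 178·0.9846·0.8159 − 163·0.9613·0.7794 = 142.9937 − 122.1257 = 20.8680

$20.87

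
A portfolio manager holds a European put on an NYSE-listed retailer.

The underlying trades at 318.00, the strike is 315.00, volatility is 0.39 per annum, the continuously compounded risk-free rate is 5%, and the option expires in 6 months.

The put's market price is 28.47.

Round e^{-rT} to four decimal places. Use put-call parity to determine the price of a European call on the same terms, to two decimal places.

exp(−rT) = exp(−0.05·0.5) = 0.9753
Put-call parity: C − P = S − K·e^(−rT) = 318 − 315·0.9753 = 318 − 307.2195 = 10.7805
C = P + (C − P) = 28.47 + (10.7805) = 39.2505

39.25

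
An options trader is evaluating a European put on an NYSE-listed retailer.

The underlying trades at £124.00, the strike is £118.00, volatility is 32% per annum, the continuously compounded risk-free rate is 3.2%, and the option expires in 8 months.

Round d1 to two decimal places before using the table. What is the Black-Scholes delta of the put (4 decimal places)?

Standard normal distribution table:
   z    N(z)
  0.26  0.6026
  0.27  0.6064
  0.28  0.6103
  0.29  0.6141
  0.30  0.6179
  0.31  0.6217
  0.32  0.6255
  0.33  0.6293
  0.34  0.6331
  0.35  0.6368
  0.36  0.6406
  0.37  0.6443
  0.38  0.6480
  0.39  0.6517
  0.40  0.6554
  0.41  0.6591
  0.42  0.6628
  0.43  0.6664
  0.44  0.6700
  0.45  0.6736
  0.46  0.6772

-0.3446

σ√T = 0.32 × 0.8165 = 0.2613
d₁ = [ln(124/118) + (0.032 + 0.32²/2)·0.6667] / 0.2613 = [0.0496 + 0.0555] / 0.2613 = 0.4021 ≈ 0.40
N(d₁) = N(0.40) = 0.6554
Δ_put = N(d₁) − 1 = 0.6554 − 1 = -0.3446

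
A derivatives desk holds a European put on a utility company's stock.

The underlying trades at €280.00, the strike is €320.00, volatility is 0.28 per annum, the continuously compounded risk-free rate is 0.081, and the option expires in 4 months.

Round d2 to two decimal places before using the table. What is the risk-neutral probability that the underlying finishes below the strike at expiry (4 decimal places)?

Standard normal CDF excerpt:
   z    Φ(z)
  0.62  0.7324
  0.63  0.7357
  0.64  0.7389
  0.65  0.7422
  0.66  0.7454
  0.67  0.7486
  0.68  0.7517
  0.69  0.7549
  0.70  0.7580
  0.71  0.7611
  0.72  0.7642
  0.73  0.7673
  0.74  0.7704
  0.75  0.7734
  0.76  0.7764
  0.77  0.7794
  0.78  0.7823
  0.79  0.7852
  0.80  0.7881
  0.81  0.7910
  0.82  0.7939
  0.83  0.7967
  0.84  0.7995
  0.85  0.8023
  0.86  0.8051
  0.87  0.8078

σ√T = 0.28 × 0.5774 = 0.1617
ln(S/K) + (r + σ²/2)T = ln(280/320) + (0.081 + 0.28²/2)·0.3333 = -0.1335 + 0.0401 = -0.0935
d₁ = -0.0935 / 0.1617 = -0.5782 → -0.58
d₂ = d₁ − σ√T = -0.5782 − 0.1617 = -0.7398 → -0.74
Pr(exercise) under Q = N(−d₂) = N(0.74) = 0.7704

0.7704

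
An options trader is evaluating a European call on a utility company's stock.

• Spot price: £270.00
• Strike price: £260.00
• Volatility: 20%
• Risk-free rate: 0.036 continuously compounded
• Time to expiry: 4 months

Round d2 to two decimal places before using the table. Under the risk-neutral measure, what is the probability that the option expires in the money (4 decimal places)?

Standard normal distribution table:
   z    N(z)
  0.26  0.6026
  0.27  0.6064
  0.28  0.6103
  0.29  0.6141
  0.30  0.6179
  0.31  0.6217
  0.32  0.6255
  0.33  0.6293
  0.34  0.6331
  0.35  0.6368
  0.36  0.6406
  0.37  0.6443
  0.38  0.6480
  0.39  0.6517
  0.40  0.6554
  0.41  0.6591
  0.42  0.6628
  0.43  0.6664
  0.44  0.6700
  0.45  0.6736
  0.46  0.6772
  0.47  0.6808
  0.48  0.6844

σ√T = 0.2 × 0.5774 = 0.1155
ln(S/K) + (r + σ²/2)T = ln(270/260) + (0.036 + 0.2²/2)·0.3333 = 0.0377 + 0.0187 = 0.0564
d₁ = 0.0564 / 0.1155 = 0.4885 → 0.49
d₂ = d₁ − σ√T = 0.4885 − 0.1155 = 0.3730 → 0.37
Risk-neutral Pr[S_T > K] = N(d₂) = N(0.37) = 0.6443

0.6443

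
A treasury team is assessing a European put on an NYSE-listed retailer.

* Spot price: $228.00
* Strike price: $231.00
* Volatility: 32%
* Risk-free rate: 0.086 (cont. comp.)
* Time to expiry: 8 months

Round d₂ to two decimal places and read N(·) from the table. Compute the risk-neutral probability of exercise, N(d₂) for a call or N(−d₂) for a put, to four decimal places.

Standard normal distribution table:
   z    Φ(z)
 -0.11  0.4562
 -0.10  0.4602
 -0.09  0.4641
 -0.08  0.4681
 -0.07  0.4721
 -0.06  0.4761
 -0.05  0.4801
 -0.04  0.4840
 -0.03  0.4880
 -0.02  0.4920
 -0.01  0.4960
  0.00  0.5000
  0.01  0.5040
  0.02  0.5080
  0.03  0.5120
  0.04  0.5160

0.4840

T = 0.6667;  σ√T = 0.2613
d₁ = [ln(228/231) + (0.086 + 0.32²/2)·0.6667] / 0.2613 = [-0.0131 + 0.0915] / 0.2613 = 0.3000 which rounds to 0.30
d₂ = d₁ − σ√T = 0.3000 − 0.2613 = 0.0388 which rounds to 0.04
Risk-neutral Pr[S_T < K] = N(−d₂) = N(-0.04) = 0.4840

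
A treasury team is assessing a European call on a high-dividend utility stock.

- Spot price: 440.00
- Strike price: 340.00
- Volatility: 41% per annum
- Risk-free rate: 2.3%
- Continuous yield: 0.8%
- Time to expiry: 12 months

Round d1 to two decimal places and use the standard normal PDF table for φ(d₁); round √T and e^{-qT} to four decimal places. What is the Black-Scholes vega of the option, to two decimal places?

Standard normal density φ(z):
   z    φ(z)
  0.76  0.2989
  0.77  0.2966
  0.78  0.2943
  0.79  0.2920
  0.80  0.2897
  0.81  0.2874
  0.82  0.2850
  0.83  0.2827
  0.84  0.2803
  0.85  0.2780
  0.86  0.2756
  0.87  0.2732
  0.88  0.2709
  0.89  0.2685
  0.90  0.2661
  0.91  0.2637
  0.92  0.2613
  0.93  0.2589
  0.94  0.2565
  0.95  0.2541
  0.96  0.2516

T = 1;  σ√T = 0.4100
d₁ = [ln(440/340) + (0.023 − 0.008 + 0.41²/2)·1] / 0.4100 = [0.2578 + 0.0990] / 0.4100 = 0.8704 → 0.87
√T = √1 = 1.0000
φ(d₁) = φ(0.87) = 0.2732
e^(−qT) = e^(−0.008·1) = 0.9920
vega = S·e^(−qT)·φ(d₁)·√T = 440·0.9920·0.2732·1.0000 = 119.2463

119.25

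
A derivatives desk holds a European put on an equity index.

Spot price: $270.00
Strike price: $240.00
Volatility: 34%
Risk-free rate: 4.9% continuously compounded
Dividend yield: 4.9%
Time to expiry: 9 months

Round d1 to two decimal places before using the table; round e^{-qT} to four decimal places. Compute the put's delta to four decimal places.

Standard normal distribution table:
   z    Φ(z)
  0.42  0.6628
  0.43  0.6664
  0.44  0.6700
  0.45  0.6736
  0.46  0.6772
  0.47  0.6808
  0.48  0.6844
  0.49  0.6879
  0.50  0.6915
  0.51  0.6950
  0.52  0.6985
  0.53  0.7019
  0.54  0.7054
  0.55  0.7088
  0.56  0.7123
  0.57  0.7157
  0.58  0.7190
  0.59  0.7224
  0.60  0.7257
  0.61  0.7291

-0.2807

σ√T = 0.34 × 0.8660 = 0.2944
d₁ = [ln(270/240) + (0.049 − 0.049 + 0.34²/2)·0.75] / 0.2944 = [0.1178 + 0.0434] / 0.2944 = 0.5472 ≈ 0.55
N(d₁) = N(0.55) = 0.7088
Δ_put = exp(−qT)·(N(d₁) − 1) = 0.9639·(0.7088 − 1) = -0.2807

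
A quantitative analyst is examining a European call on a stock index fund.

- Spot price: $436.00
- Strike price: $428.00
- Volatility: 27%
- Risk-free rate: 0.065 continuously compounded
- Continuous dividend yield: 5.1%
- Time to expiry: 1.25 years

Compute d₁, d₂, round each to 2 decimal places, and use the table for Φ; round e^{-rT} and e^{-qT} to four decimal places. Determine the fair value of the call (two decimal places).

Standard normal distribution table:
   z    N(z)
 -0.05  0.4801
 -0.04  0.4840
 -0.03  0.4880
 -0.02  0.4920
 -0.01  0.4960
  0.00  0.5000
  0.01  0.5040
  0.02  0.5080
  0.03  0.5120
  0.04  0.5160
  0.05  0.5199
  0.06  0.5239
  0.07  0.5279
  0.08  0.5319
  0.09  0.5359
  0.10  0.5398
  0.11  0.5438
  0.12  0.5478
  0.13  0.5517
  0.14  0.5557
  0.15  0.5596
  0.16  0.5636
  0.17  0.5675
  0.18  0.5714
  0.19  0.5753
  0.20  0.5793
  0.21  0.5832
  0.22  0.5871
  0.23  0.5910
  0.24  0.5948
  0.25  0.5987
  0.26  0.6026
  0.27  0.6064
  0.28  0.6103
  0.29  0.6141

$55.48

σ√T = 0.27 × 1.1180 = 0.3019
d₁ = [ln(436/428) + (0.065 − 0.051 + 0.27²/2)·1.25] / 0.3019 = [0.0185 + 0.0631] / 0.3019 = 0.2703 ⇒ 0.27
d₂ = d₁ − σ√T = 0.2703 − 0.3019 = -0.0316 ⇒ -0.03
e^(−qT) = e^(−0.051·1.25) = 0.9382;  e^(−rT) = e^(−0.065·1.25) = 0.9220
N(d₁) = N(0.27) = 0.6064;  N(d₂) = N(-0.03) = 0.4880
C = 436·0.9382·0.6064 − 428·0.9220·0.4880 = 248.0511 − 192.5726 = 55.4785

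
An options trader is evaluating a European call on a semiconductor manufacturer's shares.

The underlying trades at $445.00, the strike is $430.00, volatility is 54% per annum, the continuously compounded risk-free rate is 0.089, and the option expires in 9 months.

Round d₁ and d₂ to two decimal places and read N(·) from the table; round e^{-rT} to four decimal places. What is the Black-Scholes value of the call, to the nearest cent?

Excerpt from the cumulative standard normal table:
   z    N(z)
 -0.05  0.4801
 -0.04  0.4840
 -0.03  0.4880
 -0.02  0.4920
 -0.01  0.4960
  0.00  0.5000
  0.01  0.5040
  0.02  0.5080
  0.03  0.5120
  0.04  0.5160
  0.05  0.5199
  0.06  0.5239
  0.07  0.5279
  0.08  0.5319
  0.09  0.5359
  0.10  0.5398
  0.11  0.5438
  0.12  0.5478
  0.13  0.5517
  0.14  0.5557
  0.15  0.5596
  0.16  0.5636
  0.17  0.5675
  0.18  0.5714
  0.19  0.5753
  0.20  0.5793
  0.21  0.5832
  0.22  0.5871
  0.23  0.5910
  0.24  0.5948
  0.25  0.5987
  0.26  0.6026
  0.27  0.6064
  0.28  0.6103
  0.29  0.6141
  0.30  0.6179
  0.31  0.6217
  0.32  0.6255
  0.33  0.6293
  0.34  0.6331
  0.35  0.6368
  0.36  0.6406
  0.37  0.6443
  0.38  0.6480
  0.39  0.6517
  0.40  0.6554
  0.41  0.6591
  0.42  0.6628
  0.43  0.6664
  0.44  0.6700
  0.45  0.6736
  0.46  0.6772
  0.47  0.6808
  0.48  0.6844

$101.86

σ√T = 0.54·√0.75 = 0.4677
d₁ = [ln(445/430) + (0.089 + ½·0.54²)·0.75] / (σ√T) = (0.0343 + 0.1761) / 0.4677 = 0.4499 ≈ 0.45
d₂ = 0.4499 − 0.4677 = -0.0178 ≈ -0.02
e^(−rT) = e^(−0.089·0.75) = 0.9354
N(d₁) = N(0.45) = 0.6736;  N(d₂) = N(-0.02) = 0.4920
C = 445·0.6736 − 430·0.9354·0.4920 = 299.7520 − 197.8932 = 101.8588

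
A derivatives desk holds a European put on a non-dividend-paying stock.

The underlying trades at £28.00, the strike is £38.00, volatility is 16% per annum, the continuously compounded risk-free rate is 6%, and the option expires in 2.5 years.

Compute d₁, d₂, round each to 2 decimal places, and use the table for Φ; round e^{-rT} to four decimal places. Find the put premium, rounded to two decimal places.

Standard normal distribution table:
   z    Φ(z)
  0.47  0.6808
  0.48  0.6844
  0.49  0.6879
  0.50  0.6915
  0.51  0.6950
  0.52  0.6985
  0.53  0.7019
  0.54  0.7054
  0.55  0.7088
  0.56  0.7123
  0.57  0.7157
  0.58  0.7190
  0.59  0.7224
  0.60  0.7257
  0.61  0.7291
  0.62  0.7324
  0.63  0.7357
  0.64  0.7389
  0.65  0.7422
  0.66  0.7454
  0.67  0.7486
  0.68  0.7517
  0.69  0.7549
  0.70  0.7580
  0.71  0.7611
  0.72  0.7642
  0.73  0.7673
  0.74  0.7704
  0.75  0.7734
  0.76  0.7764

σ√T = 0.16 × 1.5811 = 0.2530
d₁ = [ln(28/38) + (0.06 + 0.16²/2)·2.5] / 0.2530 = [-0.3054 + 0.1820] / 0.2530 = -0.4877 which rounds to -0.49
d₂ = d₁ − σ√T = -0.4877 − 0.2530 = -0.7407 which rounds to -0.74
e^(−rT) = e^(−0.06·2.5) = 0.8607
N(−d₂) = N(0.74) = 0.7704;  N(−d₁) = N(0.49) = 0.6879
P = 38·0.8607·0.7704 − 28·0.6879 = 25.1972 − 19.2612 = 5.9360

£5.94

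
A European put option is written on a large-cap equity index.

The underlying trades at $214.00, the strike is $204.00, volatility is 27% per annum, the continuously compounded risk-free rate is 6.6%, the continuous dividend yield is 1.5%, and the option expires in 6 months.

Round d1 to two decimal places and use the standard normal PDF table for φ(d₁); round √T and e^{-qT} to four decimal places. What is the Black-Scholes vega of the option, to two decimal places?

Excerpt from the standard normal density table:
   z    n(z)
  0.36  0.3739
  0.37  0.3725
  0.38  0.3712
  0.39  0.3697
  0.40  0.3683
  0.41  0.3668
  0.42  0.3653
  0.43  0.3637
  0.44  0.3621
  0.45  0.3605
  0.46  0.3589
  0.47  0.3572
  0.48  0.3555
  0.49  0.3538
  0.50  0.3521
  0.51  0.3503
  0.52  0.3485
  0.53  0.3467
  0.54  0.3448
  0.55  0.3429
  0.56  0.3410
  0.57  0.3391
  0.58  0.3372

53.39

σ√T = 0.27·√0.5 = 0.1909
d₁ = [ln(214/204) + (0.066 − 0.015 + ½·0.27²)·0.5] / (σ√T) = (0.0479 + 0.0437) / 0.1909 = 0.4797 which rounds to 0.48
√T = √0.5 = 0.7071
φ(d₁) = φ(0.48) = 0.3555
exp(−qT) = exp(−0.015·0.5) = 0.9925
vega = S·exp(−qT)·φ(d₁)·√T = 214·0.9925·0.3555·0.7071 = 53.3906
(Vega is the same for a European call and put with the same parameters.)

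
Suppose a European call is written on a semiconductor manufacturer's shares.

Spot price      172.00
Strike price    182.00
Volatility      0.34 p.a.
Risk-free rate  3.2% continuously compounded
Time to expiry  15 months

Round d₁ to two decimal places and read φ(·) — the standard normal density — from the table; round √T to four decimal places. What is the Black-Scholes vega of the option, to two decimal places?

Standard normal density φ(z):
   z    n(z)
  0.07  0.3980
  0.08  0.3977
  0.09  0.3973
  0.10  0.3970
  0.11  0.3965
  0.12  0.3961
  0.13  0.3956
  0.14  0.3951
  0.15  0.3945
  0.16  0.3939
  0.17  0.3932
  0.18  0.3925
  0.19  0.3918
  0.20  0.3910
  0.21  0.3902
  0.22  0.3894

75.86

σ√T = 0.34·√1.25 = 0.3801
ln(S/K) + (r + σ²/2)T = ln(172/182) + (0.032 + 0.34²/2)·1.25 = -0.0565 + 0.1123 = 0.0557
d₁ = 0.0557 / 0.3801 = 0.1466 ≈ 0.15
√T = √1.25 = 1.1180
φ(d₁) = φ(0.15) = 0.3945
vega = S·φ(d₁)·√T = 172·0.3945·1.1180 = 75.8608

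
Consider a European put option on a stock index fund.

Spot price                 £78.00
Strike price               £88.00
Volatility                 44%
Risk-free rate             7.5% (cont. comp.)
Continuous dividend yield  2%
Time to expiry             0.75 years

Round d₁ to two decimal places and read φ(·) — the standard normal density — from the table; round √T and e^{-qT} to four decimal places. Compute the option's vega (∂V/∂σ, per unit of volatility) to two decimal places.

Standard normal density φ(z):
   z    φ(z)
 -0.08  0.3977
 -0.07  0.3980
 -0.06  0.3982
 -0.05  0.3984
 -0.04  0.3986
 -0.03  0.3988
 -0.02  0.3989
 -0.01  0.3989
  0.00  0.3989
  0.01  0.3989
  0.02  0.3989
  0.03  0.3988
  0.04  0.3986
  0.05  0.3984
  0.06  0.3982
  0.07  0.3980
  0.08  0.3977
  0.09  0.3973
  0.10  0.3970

σ√T = 0.44·√0.75 = 0.3811
d₁ = [ln(78/88) + (0.075 − 0.02 + 0.44²/2)·0.75] / 0.3811 = [-0.1206 + 0.1138] / 0.3811 = -0.0178 → -0.02
√T = √0.75 = 0.8660
φ(d₁) = φ(-0.02) = 0.3989
e^(−qT) = e^(−0.02·0.75) = 0.9851
vega = S·e^(−qT)·φ(d₁)·√T = 78·0.9851·0.3989·0.8660 = 26.5434

26.54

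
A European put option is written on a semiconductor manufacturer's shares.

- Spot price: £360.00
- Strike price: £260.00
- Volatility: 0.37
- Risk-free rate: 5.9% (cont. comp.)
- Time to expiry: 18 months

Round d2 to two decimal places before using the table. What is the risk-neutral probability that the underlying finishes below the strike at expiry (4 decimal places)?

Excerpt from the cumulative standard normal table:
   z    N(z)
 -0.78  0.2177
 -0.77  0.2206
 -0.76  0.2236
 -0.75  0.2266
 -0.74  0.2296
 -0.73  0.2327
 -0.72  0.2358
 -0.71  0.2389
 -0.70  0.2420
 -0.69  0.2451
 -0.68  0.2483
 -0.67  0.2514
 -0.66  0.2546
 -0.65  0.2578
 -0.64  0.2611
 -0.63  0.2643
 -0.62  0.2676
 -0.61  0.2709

T = 1.5;  σ√T = 0.4532
d₁ = [ln(360/260) + (0.059 + ½·0.37²)·1.5] / (σ√T) = (0.3254 + 0.1912) / 0.4532 = 1.1400 → 1.14
d₂ = 1.1400 − 0.4532 = 0.6868 → 0.69
Pr(exercise) under Q = N(−d₂) = N(-0.69) = 0.2451

0.2451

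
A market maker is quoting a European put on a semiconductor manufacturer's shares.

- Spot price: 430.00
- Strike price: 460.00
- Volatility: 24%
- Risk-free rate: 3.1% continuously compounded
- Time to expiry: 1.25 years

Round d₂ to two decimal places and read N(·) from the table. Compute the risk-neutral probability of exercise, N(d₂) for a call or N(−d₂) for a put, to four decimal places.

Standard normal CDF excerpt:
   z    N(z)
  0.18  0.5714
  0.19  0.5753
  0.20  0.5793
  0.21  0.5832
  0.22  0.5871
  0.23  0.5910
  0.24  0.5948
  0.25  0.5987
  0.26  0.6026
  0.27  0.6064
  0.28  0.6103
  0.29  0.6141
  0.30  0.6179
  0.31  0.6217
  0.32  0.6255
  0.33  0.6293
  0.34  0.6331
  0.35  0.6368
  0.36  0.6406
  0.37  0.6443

σ√T = 0.24·√1.25 = 0.2683
d₁ = [ln(430/460) + (0.031 + 0.24²/2)·1.25] / 0.2683 = [-0.0674 + 0.0747] / 0.2683 = 0.0272 ⇒ 0.03
d₂ = d₁ − σ√T = 0.0272 − 0.2683 = -0.2411 ⇒ -0.24
Risk-neutral Pr[S_T < K] = N(−d₂) = N(0.24) = 0.5948

0.5948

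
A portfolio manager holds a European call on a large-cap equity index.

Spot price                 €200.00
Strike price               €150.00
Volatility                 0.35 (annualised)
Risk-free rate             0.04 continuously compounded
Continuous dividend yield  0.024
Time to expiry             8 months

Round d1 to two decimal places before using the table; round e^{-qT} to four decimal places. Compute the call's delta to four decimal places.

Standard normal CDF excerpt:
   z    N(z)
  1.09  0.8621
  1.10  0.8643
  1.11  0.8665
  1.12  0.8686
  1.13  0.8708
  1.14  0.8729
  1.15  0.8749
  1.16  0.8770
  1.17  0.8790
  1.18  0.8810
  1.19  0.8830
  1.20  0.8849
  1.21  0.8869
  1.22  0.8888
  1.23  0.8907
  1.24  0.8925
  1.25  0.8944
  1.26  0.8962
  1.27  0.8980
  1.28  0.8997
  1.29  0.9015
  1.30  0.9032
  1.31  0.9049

0.8690

σ√T = 0.35·√0.6667 = 0.2858
d₁ = [ln(200/150) + (0.04 − 0.024 + 0.35²/2)·0.6667] / 0.2858 = [0.2877 + 0.0515] / 0.2858 = 1.1869 which rounds to 1.19
N(d₁) = N(1.19) = 0.8830
Δ_call = e^(−qT)·N(d₁) = 0.9841·0.8830 = 0.8690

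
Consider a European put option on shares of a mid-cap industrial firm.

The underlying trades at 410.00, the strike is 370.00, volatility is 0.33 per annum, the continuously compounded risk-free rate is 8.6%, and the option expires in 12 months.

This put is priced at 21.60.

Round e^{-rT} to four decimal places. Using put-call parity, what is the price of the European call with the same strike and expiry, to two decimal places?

e^(−rT) = e^(−0.086·1) = 0.9176
Put-call parity: C − P = S − K·e^(−rT) = 410 − 370·0.9176 = 410 − 339.5120 = 70.4880
C = P + (C − P) = 21.60 + (70.4880) = 92.0880

92.09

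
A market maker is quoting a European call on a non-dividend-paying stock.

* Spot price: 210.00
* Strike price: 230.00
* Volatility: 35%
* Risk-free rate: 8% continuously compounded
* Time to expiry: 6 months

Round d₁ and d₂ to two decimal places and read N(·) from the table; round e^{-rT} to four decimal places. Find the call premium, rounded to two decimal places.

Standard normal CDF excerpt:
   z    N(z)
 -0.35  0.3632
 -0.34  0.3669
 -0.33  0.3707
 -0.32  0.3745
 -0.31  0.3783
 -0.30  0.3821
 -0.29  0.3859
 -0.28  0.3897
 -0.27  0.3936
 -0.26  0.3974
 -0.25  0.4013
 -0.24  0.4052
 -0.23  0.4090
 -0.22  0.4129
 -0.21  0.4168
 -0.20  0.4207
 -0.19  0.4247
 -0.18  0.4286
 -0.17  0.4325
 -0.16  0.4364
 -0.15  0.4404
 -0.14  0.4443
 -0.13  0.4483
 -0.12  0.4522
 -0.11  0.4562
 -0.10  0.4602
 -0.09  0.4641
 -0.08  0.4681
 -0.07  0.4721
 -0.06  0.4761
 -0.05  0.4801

σ√T = 0.35·√0.5 = 0.2475
d₁ = [ln(210/230) + (0.08 + 0.35²/2)·0.5] / 0.2475 = [-0.0910 + 0.0706] / 0.2475 = -0.0822 ⇒ -0.08
d₂ = d₁ − σ√T = -0.0822 − 0.2475 = -0.3297 ⇒ -0.33
exp(−rT) = exp(−0.08·0.5) = 0.9608
N(d₁) = N(-0.08) = 0.4681;  N(d₂) = N(-0.33) = 0.3707
C = 210·0.4681 − 230·0.9608·0.3707 = 98.3010 − 81.9188 = 16.3822

16.38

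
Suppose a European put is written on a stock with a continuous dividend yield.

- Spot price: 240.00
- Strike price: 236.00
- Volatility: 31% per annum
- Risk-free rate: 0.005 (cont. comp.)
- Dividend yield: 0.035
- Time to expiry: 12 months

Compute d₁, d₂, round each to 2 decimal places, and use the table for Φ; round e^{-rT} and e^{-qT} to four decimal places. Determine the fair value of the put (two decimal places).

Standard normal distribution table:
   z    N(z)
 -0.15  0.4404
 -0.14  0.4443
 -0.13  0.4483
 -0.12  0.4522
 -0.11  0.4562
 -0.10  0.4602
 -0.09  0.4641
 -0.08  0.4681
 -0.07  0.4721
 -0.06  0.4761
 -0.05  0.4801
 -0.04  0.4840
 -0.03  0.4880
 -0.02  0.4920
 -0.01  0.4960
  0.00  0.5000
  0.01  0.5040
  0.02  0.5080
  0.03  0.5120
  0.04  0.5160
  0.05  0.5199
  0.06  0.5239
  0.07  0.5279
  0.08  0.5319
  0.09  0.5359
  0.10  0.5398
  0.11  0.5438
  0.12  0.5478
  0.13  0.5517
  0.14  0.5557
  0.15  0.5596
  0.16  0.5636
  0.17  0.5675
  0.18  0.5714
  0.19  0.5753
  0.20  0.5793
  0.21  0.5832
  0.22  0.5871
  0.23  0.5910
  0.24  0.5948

σ√T = 0.31 × 1.0000 = 0.3100
ln(S/K) + (r − q + σ²/2)T = ln(240/236) + (0.005 − 0.035 + 0.31²/2)·1 = 0.0168 + 0.0181 = 0.0349
d₁ = 0.0349 / 0.3100 = 0.1124 which rounds to 0.11
d₂ = d₁ − σ√T = 0.1124 − 0.3100 = -0.1976 which rounds to -0.20
e^(−qT) = e^(−0.035·1) = 0.9656;  e^(−rT) = e^(−0.005·1) = 0.9950
N(−d₂) = N(0.20) = 0.5793;  N(−d₁) = N(-0.11) = 0.4562
P = 236·0.9950·0.5793 − 240·0.9656·0.4562 = 136.0312 − 105.7216 = 30.3096

30.31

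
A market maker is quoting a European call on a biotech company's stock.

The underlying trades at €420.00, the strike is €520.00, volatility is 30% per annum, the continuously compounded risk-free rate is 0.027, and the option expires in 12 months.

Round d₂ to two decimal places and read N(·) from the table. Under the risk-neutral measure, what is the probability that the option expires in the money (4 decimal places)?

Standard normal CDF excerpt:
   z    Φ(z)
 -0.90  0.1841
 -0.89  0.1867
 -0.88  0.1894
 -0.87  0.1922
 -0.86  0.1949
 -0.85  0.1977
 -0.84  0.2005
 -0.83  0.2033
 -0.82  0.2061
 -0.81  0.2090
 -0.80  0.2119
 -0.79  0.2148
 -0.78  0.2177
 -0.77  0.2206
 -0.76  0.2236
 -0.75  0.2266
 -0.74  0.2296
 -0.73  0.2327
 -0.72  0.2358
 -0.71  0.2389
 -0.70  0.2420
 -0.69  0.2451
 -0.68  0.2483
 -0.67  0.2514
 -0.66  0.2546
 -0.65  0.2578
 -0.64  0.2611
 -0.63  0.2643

σ√T = 0.3 × 1.0000 = 0.3000
d₁ = [ln(420/520) + (0.027 + ½·0.3²)·1] / (σ√T) = (-0.2136 + 0.0720) / 0.3000 = -0.4719 ⇒ -0.47
d₂ = -0.4719 − 0.3000 = -0.7719 ⇒ -0.77
Pr(exercise) under Q = N(d₂) = 0.2206

0.2206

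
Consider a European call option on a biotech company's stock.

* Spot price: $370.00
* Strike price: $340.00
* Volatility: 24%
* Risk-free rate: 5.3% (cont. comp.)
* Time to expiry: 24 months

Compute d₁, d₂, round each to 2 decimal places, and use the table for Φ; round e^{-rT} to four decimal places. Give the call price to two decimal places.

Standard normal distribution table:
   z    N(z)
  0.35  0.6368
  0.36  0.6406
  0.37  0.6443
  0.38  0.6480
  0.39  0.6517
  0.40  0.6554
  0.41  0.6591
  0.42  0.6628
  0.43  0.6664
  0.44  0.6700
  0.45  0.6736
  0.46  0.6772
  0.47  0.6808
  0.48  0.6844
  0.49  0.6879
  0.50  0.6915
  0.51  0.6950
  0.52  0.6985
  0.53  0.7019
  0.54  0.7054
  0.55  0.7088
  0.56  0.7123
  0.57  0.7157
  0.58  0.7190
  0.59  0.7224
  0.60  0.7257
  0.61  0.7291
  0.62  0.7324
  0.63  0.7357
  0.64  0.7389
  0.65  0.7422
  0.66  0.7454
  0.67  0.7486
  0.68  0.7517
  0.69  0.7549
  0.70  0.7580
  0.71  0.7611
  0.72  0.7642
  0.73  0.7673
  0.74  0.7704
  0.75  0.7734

σ√T = 0.24 × 1.4142 = 0.3394
d₁ = [ln(370/340) + (0.053 + 0.24²/2)·2] / 0.3394 = [0.0846 + 0.1636] / 0.3394 = 0.7311 which rounds to 0.73
d₂ = d₁ − σ√T = 0.7311 − 0.3394 = 0.3917 which rounds to 0.39
e^(−rT) = e^(−0.053·2) = 0.8994
C = 370·N(0.73) − 340·0.8994·N(0.39) = 370·0.7673 − 340·0.8994·0.6517 = 283.9010 − 199.2873 = 84.6137

$84.61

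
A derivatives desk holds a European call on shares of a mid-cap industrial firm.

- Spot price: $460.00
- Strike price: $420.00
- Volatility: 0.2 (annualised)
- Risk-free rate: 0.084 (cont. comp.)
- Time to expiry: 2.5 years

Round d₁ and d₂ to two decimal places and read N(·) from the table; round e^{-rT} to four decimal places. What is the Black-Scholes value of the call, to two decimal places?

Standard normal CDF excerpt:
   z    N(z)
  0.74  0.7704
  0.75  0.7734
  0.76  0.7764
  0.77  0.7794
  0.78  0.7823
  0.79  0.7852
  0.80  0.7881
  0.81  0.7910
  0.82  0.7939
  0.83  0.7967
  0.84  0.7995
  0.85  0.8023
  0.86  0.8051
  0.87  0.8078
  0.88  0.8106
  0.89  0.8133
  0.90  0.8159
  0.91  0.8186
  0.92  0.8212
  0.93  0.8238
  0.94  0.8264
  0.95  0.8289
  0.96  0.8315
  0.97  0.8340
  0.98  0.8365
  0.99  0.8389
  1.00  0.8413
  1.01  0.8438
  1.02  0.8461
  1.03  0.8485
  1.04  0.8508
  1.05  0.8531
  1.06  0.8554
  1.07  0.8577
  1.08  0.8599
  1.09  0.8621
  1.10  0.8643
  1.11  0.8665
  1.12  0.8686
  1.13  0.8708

$131.27

T = 2.5;  σ√T = 0.3162
d₁ = [ln(460/420) + (0.084 + 0.2²/2)·2.5] / 0.3162 = [0.0910 + 0.2600] / 0.3162 = 1.1099 ≈ 1.11
d₂ = d₁ − σ√T = 1.1099 − 0.3162 = 0.7936 ≈ 0.79
e^(−rT) = e^(−0.084·2.5) = 0.8106
C = 460·N(1.11) − 420·0.8106·N(0.79) = 460·0.8665 − 420·0.8106·0.7852 = 398.5900 − 267.3229 = 131.2671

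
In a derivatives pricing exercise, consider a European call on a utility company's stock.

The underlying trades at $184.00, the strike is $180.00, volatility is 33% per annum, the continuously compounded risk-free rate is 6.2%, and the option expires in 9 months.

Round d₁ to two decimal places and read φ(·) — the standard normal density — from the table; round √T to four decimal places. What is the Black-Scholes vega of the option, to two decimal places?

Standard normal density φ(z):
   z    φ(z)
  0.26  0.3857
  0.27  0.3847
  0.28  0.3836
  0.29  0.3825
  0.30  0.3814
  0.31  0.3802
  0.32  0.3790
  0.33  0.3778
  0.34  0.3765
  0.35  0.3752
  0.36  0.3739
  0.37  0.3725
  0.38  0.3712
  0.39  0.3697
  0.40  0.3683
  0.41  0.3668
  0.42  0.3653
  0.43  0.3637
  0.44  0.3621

T = 0.75;  σ√T = 0.2858
ln(S/K) + (r + σ²/2)T = ln(184/180) + (0.062 + 0.33²/2)·0.75 = 0.0220 + 0.0873 = 0.1093
d₁ = 0.1093 / 0.2858 = 0.3825 ≈ 0.38
√T = √0.75 = 0.8660
φ(d₁) = φ(0.38) = 0.3712
vega = S·φ(d₁)·√T = 184·0.3712·0.8660 = 59.1485

59.15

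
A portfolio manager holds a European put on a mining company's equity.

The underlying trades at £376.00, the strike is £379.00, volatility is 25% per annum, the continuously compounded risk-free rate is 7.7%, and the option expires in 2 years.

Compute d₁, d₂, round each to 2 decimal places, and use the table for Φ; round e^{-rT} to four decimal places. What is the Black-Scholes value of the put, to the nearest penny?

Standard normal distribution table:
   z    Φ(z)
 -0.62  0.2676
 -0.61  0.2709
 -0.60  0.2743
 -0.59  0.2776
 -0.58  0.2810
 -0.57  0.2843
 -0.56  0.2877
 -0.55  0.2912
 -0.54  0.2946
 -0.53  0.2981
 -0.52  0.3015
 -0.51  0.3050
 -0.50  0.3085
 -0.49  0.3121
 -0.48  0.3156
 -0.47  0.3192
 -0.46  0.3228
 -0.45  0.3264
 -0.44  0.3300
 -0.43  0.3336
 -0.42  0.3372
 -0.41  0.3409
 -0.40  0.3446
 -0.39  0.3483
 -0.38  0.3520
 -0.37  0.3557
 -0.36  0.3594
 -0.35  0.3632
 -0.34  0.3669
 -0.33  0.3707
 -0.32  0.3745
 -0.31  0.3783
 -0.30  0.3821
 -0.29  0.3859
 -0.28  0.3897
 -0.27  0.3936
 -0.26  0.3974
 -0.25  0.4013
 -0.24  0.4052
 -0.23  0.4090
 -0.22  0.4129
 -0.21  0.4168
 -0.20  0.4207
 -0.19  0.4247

σ√T = 0.25·√2 = 0.3536
d₁ = [ln(376/379) + (0.077 + ½·0.25²)·2] / (σ√T) = (-0.0079 + 0.2165) / 0.3536 = 0.5899 ≈ 0.59
d₂ = 0.5899 − 0.3536 = 0.2363 ≈ 0.24
e^(−rT) = e^(−0.077·2) = 0.8573
N(−d₂) = N(-0.24) = 0.4052;  N(−d₁) = N(-0.59) = 0.2776
P = 379·0.8573·0.4052 − 376·0.2776 = 131.6562 − 104.3776 = 27.2786

£27.28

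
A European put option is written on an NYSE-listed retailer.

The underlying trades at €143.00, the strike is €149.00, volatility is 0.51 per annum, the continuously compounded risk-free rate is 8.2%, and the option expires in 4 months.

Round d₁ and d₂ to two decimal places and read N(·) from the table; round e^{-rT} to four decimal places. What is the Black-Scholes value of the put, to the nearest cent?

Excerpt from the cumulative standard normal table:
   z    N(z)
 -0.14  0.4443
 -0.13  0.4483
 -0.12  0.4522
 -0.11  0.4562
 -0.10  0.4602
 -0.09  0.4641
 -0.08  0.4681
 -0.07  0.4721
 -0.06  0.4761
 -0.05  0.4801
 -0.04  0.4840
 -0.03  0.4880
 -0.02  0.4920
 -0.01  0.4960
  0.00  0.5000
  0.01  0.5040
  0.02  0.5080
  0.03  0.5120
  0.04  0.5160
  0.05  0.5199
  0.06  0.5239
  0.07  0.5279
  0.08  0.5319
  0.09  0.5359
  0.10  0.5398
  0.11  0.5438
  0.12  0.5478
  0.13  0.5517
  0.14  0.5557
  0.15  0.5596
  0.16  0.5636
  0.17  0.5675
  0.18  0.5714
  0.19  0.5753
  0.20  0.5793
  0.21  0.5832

σ√T = 0.51·√0.3333 = 0.2944
d₁ = [ln(143/149) + (0.082 + 0.51²/2)·0.3333] / 0.2944 = [-0.0411 + 0.0707] / 0.2944 = 0.1005 → 0.10
d₂ = d₁ − σ√T = 0.1005 − 0.2944 = -0.1940 → -0.19
e^(−rT) = e^(−0.082·0.3333) = 0.9730
P = 149·0.9730·N(0.19) − 143·N(-0.10) = 149·0.9730·0.5753 − 143·0.4602 = 83.4053 − 65.8086 = 17.5967

€17.60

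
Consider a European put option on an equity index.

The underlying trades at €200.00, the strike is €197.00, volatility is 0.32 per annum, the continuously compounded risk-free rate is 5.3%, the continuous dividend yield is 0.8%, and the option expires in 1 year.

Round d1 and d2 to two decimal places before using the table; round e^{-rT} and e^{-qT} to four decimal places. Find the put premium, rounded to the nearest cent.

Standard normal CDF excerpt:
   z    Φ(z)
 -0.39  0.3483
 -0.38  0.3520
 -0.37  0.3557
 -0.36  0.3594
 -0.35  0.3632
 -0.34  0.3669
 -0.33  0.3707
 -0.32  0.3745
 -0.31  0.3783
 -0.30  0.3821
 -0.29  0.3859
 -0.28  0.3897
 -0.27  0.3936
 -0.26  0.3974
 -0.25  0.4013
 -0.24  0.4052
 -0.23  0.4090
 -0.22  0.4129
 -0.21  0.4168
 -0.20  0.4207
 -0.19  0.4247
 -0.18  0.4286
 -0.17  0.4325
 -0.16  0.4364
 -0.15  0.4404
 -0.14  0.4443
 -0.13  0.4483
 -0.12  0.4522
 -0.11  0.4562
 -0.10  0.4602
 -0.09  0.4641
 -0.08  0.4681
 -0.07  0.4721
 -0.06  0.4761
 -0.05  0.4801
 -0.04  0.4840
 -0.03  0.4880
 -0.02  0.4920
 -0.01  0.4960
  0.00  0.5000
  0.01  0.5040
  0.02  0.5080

€19.12

σ√T = 0.32 × 1.0000 = 0.3200
d₁ = [ln(200/197) + (0.053 − 0.008 + ½·0.32²)·1] / (σ√T) = (0.0151 + 0.0962) / 0.3200 = 0.3479 ⇒ 0.35
d₂ = 0.3479 − 0.3200 = 0.0279 ⇒ 0.03
e^(−qT) = e^(−0.008·1) = 0.9920;  e^(−rT) = e^(−0.053·1) = 0.9484
P = 197·0.9484·N(-0.03) − 200·0.9920·N(-0.35) = 197·0.9484·0.4880 − 200·0.9920·0.3632 = 91.1754 − 72.0589 = 19.1165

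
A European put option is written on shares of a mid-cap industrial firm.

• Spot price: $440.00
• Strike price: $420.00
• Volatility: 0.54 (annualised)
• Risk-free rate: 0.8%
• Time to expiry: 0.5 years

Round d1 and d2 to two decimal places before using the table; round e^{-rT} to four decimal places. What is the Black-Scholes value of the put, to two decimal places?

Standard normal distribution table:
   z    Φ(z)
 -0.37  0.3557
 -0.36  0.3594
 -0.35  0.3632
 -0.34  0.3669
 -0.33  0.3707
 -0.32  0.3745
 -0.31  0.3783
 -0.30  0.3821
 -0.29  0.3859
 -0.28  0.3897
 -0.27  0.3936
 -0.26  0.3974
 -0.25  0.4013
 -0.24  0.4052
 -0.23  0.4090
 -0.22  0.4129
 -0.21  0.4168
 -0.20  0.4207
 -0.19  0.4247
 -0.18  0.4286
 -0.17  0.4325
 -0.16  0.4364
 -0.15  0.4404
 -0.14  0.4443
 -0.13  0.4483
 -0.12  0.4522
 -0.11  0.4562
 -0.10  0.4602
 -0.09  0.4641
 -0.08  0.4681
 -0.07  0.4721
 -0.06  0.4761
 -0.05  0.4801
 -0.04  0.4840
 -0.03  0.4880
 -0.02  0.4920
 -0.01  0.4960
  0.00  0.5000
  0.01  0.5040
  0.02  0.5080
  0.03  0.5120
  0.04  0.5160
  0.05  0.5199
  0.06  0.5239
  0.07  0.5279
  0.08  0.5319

σ√T = 0.54 × 0.7071 = 0.3818
d₁ = [ln(440/420) + (0.008 + ½·0.54²)·0.5] / (σ√T) = (0.0465 + 0.0769) / 0.3818 = 0.3232 which rounds to 0.32
d₂ = 0.3232 − 0.3818 = -0.0586 which rounds to -0.06
exp(−rT) = exp(−0.008·0.5) = 0.9960
P = 420·0.9960·N(0.06) − 440·N(-0.32) = 420·0.9960·0.5239 − 440·0.3745 = 219.1578 − 164.7800 = 54.3778

$54.38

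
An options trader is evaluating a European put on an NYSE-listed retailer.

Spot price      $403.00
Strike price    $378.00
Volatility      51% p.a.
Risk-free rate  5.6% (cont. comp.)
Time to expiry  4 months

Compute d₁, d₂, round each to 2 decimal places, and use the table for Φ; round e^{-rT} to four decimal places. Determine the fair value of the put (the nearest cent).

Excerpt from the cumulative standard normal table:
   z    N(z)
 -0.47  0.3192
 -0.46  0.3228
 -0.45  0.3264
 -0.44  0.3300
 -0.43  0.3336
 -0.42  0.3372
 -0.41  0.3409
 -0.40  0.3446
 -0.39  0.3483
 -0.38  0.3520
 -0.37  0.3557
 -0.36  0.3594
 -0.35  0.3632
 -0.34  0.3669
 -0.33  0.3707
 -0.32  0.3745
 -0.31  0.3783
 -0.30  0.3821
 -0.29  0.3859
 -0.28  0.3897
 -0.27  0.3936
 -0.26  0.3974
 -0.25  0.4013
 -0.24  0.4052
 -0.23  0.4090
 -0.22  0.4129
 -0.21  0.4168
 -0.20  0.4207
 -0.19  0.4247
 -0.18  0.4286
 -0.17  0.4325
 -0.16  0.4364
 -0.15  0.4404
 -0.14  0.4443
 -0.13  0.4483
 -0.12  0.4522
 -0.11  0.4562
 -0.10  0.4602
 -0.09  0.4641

$31.88

T = 0.3333;  σ√T = 0.2944
d₁ = [ln(403/378) + (0.056 + 0.51²/2)·0.3333] / 0.2944 = [0.0640 + 0.0620] / 0.2944 = 0.4281 ≈ 0.43
d₂ = d₁ − σ√T = 0.4281 − 0.2944 = 0.1337 ≈ 0.13
e^(−rT) = e^(−0.056·0.3333) = 0.9815
P = 378·0.9815·N(-0.13) − 403·N(-0.43) = 378·0.9815·0.4483 − 403·0.3336 = 166.3224 − 134.4408 = 31.8816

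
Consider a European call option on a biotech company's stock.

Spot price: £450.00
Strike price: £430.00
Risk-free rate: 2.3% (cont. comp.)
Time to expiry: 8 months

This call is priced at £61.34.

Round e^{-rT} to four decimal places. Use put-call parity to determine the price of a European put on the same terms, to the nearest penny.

exp(−rT) = exp(−0.023·0.6667) = 0.9848
Put-call parity: C − P = S − K·e^(−rT) = 450 − 430·0.9848 = 450 − 423.4640 = 26.5360
P = C − (C − P) = 61.34 − (26.5360) = 34.8040

£34.80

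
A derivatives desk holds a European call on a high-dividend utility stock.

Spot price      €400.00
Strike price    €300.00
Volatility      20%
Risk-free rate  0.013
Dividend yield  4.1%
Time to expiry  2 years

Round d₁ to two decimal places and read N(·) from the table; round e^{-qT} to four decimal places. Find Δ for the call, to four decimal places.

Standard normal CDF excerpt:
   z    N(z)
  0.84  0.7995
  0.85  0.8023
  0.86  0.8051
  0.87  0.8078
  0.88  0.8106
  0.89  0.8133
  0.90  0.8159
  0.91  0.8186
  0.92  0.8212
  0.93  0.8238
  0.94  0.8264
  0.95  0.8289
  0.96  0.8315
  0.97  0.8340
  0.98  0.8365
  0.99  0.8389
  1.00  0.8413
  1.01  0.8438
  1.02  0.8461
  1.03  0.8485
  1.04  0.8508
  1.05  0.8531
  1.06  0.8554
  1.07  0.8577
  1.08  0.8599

σ√T = 0.2·√2 = 0.2828
ln(S/K) + (r − q + σ²/2)T = ln(400/300) + (0.013 − 0.041 + 0.2²/2)·2 = 0.2877 − 0.0160 = 0.2717
d₁ = 0.2717 / 0.2828 = 0.9605 ≈ 0.96
N(d₁) = N(0.96) = 0.8315
Δ_call = e^(−qT)·N(d₁) = 0.9213·0.8315 = 0.7661

0.7661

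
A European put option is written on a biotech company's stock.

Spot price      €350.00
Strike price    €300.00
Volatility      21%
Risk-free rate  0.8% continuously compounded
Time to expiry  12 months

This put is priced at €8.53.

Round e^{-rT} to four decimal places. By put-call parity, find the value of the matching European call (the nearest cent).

€60.93

e^(−rT) = e^(−0.008·1) = 0.9920
Put-call parity: C − P = S − K·e^(−rT) = 350 − 300·0.9920 = 350 − 297.6000 = 52.4000
C = P + (C − P) = 8.53 + (52.4000) = 60.9300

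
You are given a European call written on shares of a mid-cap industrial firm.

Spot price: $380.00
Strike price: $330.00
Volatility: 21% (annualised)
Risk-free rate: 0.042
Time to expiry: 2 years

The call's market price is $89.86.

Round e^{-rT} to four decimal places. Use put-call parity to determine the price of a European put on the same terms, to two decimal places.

e^(−rT) = e^(−0.042·2) = 0.9194
Put-call parity: C − P = S − K·e^(−rT) = 380 − 330·0.9194 = 380 − 303.4020 = 76.5980
P = C − (C − P) = 89.86 − (76.5980) = 13.2620

$13.26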